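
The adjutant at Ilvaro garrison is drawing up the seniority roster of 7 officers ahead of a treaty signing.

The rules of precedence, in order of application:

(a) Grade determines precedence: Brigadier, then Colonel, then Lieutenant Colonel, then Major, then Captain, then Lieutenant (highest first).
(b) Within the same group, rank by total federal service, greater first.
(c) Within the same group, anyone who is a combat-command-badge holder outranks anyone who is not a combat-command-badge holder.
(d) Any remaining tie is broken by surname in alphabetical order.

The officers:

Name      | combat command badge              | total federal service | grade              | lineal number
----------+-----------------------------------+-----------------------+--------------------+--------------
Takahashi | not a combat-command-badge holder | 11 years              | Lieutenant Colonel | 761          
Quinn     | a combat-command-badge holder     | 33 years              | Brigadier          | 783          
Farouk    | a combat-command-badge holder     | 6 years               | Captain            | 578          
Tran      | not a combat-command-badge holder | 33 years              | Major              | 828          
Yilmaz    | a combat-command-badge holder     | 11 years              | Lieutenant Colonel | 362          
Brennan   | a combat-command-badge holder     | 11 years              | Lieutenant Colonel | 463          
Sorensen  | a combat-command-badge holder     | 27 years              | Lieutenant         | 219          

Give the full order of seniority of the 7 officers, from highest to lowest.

Quinn, Brennan, Yilmaz, Takahashi, Tran, Farouk, Sorensen

By grade: Quinn (Brigadier); then Brennan, Yilmaz and Takahashi (Lieutenant Colonel); then Tran (Major); then Farouk (Captain); then Sorensen (Lieutenant).
Brennan, Yilmaz and Takahashi all have total federal service 11 years, so the next rule applies.
Among Brennan, Yilmaz and Takahashi, a combat-command-badge holder before not a combat-command-badge holder: Brennan and Yilmaz (a combat-command-badge holder) before Takahashi (not a combat-command-badge holder).
Among Brennan and Yilmaz, alphabetically by surname: Brennan before Yilmaz.
Full order: Quinn, Brennan, Yilmaz, Takahashi, Tran, Farouk, Sorensen.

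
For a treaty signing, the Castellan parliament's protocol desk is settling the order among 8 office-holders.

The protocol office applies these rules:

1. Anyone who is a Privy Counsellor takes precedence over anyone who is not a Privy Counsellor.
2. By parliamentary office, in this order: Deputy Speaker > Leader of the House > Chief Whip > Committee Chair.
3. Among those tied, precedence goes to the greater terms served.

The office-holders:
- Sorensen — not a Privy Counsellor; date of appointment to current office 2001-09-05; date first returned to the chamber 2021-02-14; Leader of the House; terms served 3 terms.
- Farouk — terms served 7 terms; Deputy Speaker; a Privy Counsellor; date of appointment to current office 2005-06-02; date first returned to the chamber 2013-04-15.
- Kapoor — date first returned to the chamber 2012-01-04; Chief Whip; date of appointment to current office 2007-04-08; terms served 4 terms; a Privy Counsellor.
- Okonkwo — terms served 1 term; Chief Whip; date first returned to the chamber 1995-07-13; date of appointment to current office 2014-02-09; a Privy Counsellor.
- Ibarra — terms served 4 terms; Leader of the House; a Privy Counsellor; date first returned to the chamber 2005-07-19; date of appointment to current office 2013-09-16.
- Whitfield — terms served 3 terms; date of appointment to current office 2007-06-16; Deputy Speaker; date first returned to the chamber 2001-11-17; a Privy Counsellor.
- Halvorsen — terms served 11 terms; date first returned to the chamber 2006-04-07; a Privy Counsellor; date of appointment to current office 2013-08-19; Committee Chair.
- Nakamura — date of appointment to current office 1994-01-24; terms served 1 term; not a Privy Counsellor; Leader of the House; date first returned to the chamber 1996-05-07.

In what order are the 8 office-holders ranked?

Farouk, Whitfield, Ibarra, Kapoor, Okonkwo, Halvorsen, Sorensen, Nakamura

By the first rule: Farouk, Whitfield, Ibarra, Kapoor, Okonkwo and Halvorsen (each a Privy Counsellor); then Sorensen and Nakamura (both not a Privy Counsellor).
Among Farouk, Whitfield, Ibarra, Kapoor, Okonkwo and Halvorsen, by parliamentary office: Farouk and Whitfield (Deputy Speaker) before Ibarra (Leader of the House) before Kapoor and Okonkwo (Chief Whip) before Halvorsen (Committee Chair).
Among Farouk and Whitfield, by terms served (higher first): Farouk (7 terms) before Whitfield (3 terms).
Among Kapoor and Okonkwo, by terms served (higher first): Kapoor (4 terms) before Okonkwo (1 term).
Sorensen and Nakamura are each Leader of the House, so the next rule applies.
Among Sorensen and Nakamura, by terms served (higher first): Sorensen (3 terms) before Nakamura (1 term).
Full order: Farouk, Whitfield, Ibarra, Kapoor, Okonkwo, Halvorsen, Sorensen, Nakamura.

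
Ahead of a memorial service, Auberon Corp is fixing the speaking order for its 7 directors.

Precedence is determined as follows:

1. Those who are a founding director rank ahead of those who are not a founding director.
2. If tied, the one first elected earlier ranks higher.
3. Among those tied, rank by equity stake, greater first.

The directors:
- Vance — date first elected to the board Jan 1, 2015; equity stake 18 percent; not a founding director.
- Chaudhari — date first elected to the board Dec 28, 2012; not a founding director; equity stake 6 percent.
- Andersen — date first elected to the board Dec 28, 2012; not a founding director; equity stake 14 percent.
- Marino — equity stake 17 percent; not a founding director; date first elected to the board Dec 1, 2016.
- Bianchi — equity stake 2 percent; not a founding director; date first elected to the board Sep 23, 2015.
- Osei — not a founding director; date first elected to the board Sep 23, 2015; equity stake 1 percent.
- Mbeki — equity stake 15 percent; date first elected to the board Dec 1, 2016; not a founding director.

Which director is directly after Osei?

Marino

By the first rule: Andersen, Chaudhari, Vance, Bianchi, Osei, Marino and Mbeki (each not a founding director).
Among Andersen, Chaudhari, Vance, Bianchi, Osei, Marino and Mbeki, by date first elected to the board (earlier first): Andersen and Chaudhari (Dec 28, 2012) before Vance (Jan 1, 2015) before Bianchi and Osei (Sep 23, 2015) before Marino and Mbeki (Dec 1, 2016).
Among Andersen and Chaudhari, by equity stake (higher first): Andersen (14 percent) before Chaudhari (6 percent).
Among Bianchi and Osei, by equity stake (higher first): Bianchi (2 percent) before Osei (1 percent).
Among Marino and Mbeki, by equity stake (higher first): Marino (17 percent) before Mbeki (15 percent).
Order: Andersen, Chaudhari, Vance, Bianchi, Osei, Marino, Mbeki.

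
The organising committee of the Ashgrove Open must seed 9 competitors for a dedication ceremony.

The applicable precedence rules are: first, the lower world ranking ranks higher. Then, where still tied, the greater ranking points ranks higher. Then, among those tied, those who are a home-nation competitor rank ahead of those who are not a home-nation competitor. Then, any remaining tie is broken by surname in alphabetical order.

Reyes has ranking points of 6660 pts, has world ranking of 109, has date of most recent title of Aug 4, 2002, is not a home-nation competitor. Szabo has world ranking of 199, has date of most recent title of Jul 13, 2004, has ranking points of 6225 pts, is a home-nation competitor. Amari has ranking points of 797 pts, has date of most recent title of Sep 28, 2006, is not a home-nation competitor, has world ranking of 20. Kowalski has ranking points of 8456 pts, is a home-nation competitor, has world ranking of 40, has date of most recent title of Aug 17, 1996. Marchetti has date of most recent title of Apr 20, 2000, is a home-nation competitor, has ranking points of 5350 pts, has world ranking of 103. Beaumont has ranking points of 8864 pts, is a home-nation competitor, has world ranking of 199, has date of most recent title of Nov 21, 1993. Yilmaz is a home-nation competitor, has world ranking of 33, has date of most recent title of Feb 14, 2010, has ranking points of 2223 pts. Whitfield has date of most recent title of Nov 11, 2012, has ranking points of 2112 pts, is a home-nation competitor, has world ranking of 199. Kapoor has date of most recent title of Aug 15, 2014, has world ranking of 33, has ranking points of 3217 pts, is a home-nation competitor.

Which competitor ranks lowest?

Whitfield

By world ranking (lower first): Amari (20); then Kapoor and Yilmaz (both 33); then Kowalski (40); then Marchetti (103); then Reyes (109); then Beaumont, Szabo and Whitfield (each 199).
Among Kapoor and Yilmaz, by ranking points (higher first): Kapoor (3217 pts) before Yilmaz (2223 pts).
Among Beaumont, Szabo and Whitfield, by ranking points (higher first): Beaumont (8864 pts) before Szabo (6225 pts) before Whitfield (2112 pts).
Order: Amari, Kapoor, Yilmaz, Kowalski, Marchetti, Reyes, Beaumont, Szabo, Whitfield.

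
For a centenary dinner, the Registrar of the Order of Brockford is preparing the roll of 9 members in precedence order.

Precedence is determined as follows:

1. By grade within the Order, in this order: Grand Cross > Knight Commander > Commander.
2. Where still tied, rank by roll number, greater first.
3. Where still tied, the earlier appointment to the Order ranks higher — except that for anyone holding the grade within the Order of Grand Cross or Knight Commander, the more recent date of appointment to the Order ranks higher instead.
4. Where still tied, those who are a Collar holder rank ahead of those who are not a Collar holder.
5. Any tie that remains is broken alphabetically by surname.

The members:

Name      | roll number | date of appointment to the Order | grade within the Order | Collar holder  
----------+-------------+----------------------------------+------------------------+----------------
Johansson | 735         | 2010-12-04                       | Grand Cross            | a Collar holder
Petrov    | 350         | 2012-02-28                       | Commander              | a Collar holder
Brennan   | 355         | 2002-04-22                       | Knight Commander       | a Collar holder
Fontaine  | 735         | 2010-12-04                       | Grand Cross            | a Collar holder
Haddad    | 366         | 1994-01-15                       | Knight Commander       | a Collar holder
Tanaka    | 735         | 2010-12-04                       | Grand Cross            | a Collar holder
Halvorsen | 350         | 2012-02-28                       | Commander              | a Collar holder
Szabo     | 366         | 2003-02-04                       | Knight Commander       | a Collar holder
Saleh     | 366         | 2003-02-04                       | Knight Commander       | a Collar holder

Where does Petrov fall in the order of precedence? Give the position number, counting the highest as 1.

9

By grade within the Order: Fontaine, Johansson and Tanaka (Grand Cross); then Saleh, Szabo, Haddad and Brennan (Knight Commander); then Halvorsen and Petrov (Commander).
Fontaine, Johansson and Tanaka all have roll number 735, so the next rule applies.
Fontaine, Johansson and Tanaka all have date of appointment to the Order 2010-12-04, so the next rule applies.
Fontaine, Johansson and Tanaka are each a Collar holder, so the next rule applies.
Among Fontaine, Johansson and Tanaka, alphabetically by surname: Fontaine before Johansson before Tanaka.
Among Saleh, Szabo, Haddad and Brennan, by roll number (higher first): Saleh, Szabo and Haddad (366) before Brennan (355).
Among Saleh, Szabo and Haddad, by date of appointment to the Order (later first) (reversed rule for this group): Saleh and Szabo (2003-02-04) before Haddad (1994-01-15).
Saleh and Szabo are each a Collar holder, so the next rule applies.
Among Saleh and Szabo, alphabetically by surname: Saleh before Szabo.
Halvorsen and Petrov both have roll number 350, so the next rule applies.
Halvorsen and Petrov both have date of appointment to the Order 2012-02-28, so the next rule applies.
Halvorsen and Petrov are each a Collar holder, so the next rule applies.
Among Halvorsen and Petrov, alphabetically by surname: Halvorsen before Petrov.
Order: Fontaine, Johansson, Tanaka, Saleh, Szabo, Haddad, Brennan, Halvorsen, Petrov. So position 9.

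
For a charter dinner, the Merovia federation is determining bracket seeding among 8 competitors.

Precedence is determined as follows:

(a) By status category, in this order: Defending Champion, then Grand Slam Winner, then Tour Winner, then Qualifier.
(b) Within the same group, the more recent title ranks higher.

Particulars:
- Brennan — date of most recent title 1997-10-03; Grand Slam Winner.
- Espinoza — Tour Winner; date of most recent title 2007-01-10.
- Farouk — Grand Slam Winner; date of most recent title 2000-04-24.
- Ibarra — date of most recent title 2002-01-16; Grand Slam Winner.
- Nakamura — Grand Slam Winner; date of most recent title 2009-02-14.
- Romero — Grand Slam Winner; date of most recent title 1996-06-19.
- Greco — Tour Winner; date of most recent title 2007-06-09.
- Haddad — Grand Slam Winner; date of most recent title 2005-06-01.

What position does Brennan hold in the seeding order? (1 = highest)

By status category: Nakamura, Haddad, Ibarra, Farouk, Brennan and Romero (Grand Slam Winner); then Greco and Espinoza (Tour Winner).
Among Nakamura, Haddad, Ibarra, Farouk, Brennan and Romero, by date of most recent title (later first): Nakamura (2009-02-14) before Haddad (2005-06-01) before Ibarra (2002-01-16) before Farouk (2000-04-24) before Brennan (1997-10-03) before Romero (1996-06-19).
Among Greco and Espinoza, by date of most recent title (later first): Greco (2007-06-09) before Espinoza (2007-01-10).
Order: Nakamura, Haddad, Ibarra, Farouk, Brennan, Romero, Greco, Espinoza. So position 5.

5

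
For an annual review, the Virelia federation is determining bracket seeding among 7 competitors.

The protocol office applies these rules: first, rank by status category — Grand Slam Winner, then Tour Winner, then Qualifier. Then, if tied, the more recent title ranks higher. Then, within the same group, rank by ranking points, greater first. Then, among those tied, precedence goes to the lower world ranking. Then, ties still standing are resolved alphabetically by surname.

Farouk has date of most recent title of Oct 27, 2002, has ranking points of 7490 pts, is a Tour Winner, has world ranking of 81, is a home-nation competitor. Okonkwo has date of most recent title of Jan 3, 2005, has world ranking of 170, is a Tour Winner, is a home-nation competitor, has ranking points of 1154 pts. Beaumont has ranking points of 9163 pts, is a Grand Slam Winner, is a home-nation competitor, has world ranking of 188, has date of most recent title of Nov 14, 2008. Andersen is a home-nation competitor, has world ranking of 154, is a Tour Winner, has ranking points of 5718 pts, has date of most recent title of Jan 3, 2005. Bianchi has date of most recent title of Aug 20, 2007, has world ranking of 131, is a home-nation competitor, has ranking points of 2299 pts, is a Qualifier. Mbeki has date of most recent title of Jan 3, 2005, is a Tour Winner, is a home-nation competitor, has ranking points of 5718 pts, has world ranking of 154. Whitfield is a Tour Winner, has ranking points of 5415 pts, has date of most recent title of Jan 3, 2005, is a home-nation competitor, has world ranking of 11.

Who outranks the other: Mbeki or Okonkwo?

Mbeki

By status category: Beaumont (Grand Slam Winner); then Andersen, Mbeki, Whitfield, Okonkwo and Farouk (Tour Winner); then Bianchi (Qualifier).
Among Andersen, Mbeki, Whitfield, Okonkwo and Farouk, by date of most recent title (later first): Andersen, Mbeki, Whitfield and Okonkwo (Jan 3, 2005) before Farouk (Oct 27, 2002).
Among Andersen, Mbeki, Whitfield and Okonkwo, by ranking points (higher first): Andersen and Mbeki (5718 pts) before Whitfield (5415 pts) before Okonkwo (1154 pts).
Andersen and Mbeki both have world ranking 154, so the next rule applies.
Among Andersen and Mbeki, alphabetically by surname: Andersen before Mbeki.
So Mbeki takes precedence.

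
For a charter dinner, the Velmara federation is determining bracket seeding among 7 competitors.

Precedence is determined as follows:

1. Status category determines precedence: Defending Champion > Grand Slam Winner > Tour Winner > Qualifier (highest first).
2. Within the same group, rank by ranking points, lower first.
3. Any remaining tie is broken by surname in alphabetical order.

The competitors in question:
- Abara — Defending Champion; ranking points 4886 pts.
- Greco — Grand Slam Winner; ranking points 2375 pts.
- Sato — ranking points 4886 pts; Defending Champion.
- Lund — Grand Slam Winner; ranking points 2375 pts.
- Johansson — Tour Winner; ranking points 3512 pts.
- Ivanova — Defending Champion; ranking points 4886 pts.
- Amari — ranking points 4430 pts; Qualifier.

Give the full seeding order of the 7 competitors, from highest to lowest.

Abara, Ivanova, Sato, Greco, Lund, Johansson, Amari

By status category: Abara, Ivanova and Sato (Defending Champion); then Greco and Lund (Grand Slam Winner); then Johansson (Tour Winner); then Amari (Qualifier).
Abara, Ivanova and Sato all have ranking points 4886 pts, so the next rule applies.
Among Abara, Ivanova and Sato, alphabetically by surname: Abara before Ivanova before Sato.
Greco and Lund both have ranking points 2375 pts, so the next rule applies.
Among Greco and Lund, alphabetically by surname: Greco before Lund.
Full order: Abara, Ivanova, Sato, Greco, Lund, Johansson, Amari.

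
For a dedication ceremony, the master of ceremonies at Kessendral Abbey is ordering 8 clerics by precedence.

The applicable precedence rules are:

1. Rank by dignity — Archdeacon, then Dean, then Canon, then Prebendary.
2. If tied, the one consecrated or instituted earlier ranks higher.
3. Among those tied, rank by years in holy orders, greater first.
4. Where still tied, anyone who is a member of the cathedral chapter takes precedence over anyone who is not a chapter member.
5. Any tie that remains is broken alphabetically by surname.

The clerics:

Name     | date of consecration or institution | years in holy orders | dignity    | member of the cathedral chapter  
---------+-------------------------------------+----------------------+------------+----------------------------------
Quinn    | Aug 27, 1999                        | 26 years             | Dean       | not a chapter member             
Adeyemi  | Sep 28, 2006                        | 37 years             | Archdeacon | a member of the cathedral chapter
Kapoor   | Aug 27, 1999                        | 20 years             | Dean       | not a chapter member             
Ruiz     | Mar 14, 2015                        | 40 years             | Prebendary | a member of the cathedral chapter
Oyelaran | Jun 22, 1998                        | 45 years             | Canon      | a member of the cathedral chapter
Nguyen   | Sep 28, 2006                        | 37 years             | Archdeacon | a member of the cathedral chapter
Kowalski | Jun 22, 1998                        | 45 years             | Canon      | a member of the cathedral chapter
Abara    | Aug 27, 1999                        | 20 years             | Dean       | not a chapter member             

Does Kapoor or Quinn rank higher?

By dignity: Adeyemi and Nguyen (Archdeacon); then Quinn, Abara and Kapoor (Dean); then Kowalski and Oyelaran (Canon); then Ruiz (Prebendary).
Adeyemi and Nguyen both have date of consecration or institution Sep 28, 2006, so the next rule applies.
Adeyemi and Nguyen both have years in holy orders 37 years, so the next rule applies.
Adeyemi and Nguyen are each a member of the cathedral chapter, so the next rule applies.
Among Adeyemi and Nguyen, alphabetically by surname: Adeyemi before Nguyen.
Quinn, Abara and Kapoor all have date of consecration or institution Aug 27, 1999, so the next rule applies.
Among Quinn, Abara and Kapoor, by years in holy orders (higher first): Quinn (26 years) before Abara and Kapoor (20 years).
Abara and Kapoor are each not a chapter member, so the next rule applies.
Among Abara and Kapoor, alphabetically by surname: Abara before Kapoor.
Kowalski and Oyelaran both have date of consecration or institution Jun 22, 1998, so the next rule applies.
Kowalski and Oyelaran both have years in holy orders 45 years, so the next rule applies.
Kowalski and Oyelaran are each a member of the cathedral chapter, so the next rule applies.
Among Kowalski and Oyelaran, alphabetically by surname: Kowalski before Oyelaran.
So Quinn takes precedence.

Quinn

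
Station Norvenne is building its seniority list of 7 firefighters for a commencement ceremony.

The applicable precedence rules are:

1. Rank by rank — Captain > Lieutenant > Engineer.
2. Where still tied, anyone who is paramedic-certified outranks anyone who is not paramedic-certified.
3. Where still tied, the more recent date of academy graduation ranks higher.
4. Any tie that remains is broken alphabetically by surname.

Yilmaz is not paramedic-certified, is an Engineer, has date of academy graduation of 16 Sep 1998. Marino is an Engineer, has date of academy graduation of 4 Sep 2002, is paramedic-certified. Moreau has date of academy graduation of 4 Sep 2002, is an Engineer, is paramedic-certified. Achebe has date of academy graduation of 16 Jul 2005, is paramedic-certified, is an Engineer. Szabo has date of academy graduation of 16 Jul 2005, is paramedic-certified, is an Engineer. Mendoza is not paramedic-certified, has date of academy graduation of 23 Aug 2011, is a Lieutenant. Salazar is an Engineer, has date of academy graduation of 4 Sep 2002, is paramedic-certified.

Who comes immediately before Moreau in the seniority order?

Marino

By rank: Mendoza (Lieutenant); then Achebe, Szabo, Marino, Moreau, Salazar and Yilmaz (Engineer).
Among Achebe, Szabo, Marino, Moreau, Salazar and Yilmaz, paramedic-certified before not paramedic-certified: Achebe, Szabo, Marino, Moreau and Salazar (paramedic-certified) before Yilmaz (not paramedic-certified).
Among Achebe, Szabo, Marino, Moreau and Salazar, by date of academy graduation (later first): Achebe and Szabo (16 Jul 2005) before Marino, Moreau and Salazar (4 Sep 2002).
Among Achebe and Szabo, alphabetically by surname: Achebe before Szabo.
Among Marino, Moreau and Salazar, alphabetically by surname: Marino before Moreau before Salazar.
Order: Mendoza, Achebe, Szabo, Marino, Moreau, Salazar, Yilmaz.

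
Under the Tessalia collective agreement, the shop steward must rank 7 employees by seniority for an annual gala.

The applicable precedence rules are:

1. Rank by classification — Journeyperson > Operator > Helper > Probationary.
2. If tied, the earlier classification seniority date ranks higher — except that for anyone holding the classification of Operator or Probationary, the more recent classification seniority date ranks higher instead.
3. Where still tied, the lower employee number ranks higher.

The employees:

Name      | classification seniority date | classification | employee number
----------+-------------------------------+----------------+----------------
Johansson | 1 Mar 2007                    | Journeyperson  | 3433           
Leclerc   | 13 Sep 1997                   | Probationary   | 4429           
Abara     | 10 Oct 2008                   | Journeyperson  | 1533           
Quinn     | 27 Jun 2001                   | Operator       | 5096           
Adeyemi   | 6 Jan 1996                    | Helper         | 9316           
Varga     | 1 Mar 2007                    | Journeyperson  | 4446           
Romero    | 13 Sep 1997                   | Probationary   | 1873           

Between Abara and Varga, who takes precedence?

By classification: Johansson, Varga and Abara (Journeyperson); then Quinn (Operator); then Adeyemi (Helper); then Romero and Leclerc (Probationary).
Among Johansson, Varga and Abara, by classification seniority date (earlier first): Johansson and Varga (1 Mar 2007) before Abara (10 Oct 2008).
Among Johansson and Varga, by employee number (lower first): Johansson (3433) before Varga (4446).
Romero and Leclerc both have classification seniority date 13 Sep 1997, so the next rule applies.
Among Romero and Leclerc, by employee number (lower first): Romero (1873) before Leclerc (4429).
So Varga takes precedence.

Varga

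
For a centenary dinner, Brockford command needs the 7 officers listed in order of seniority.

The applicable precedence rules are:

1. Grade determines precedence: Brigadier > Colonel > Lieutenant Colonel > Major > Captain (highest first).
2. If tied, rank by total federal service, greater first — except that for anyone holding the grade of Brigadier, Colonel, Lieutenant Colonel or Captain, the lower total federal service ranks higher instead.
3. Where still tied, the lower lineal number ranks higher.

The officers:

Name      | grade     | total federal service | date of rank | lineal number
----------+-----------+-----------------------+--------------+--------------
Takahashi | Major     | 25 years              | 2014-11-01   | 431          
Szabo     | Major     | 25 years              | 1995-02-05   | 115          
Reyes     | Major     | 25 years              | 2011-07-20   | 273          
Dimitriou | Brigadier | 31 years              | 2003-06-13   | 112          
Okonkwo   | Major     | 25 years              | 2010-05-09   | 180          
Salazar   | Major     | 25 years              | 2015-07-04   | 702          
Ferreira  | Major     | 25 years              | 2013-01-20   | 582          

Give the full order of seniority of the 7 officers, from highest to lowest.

Dimitriou, Szabo, Okonkwo, Reyes, Takahashi, Ferreira, Salazar

By grade: Dimitriou (Brigadier); then Szabo, Okonkwo, Reyes, Takahashi, Ferreira and Salazar (Major).
Szabo, Okonkwo, Reyes, Takahashi, Ferreira and Salazar all have total federal service 25 years, so the next rule applies.
Among Szabo, Okonkwo, Reyes, Takahashi, Ferreira and Salazar, by lineal number (lower first): Szabo (115) before Okonkwo (180) before Reyes (273) before Takahashi (431) before Ferreira (582) before Salazar (702).
Full order: Dimitriou, Szabo, Okonkwo, Reyes, Takahashi, Ferreira, Salazar.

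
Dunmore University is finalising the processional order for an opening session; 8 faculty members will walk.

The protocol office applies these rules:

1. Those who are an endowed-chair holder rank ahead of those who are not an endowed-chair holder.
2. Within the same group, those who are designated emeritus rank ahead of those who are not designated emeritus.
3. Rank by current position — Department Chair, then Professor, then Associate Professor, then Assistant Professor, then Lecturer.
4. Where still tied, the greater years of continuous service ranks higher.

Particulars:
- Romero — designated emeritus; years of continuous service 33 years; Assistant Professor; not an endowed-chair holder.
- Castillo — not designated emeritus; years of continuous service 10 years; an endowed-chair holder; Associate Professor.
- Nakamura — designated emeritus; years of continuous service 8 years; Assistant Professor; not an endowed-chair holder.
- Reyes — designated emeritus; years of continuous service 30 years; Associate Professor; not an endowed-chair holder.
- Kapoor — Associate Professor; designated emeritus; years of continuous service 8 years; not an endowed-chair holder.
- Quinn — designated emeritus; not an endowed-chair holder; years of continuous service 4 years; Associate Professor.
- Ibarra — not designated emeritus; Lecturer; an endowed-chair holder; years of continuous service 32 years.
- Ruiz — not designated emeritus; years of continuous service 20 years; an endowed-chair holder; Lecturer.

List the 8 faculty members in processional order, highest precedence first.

By the first rule: Castillo, Ibarra and Ruiz (each an endowed-chair holder); then Reyes, Kapoor, Quinn, Romero and Nakamura (each not an endowed-chair holder).
Castillo, Ibarra and Ruiz are each not designated emeritus, so the next rule applies.
Among Castillo, Ibarra and Ruiz, by current position: Castillo (Associate Professor) before Ibarra and Ruiz (Lecturer).
Among Ibarra and Ruiz, by years of continuous service (higher first): Ibarra (32 years) before Ruiz (20 years).
Reyes, Kapoor, Quinn, Romero and Nakamura are each designated emeritus, so the next rule applies.
Among Reyes, Kapoor, Quinn, Romero and Nakamura, by current position: Reyes, Kapoor and Quinn (Associate Professor) before Romero and Nakamura (Assistant Professor).
Among Reyes, Kapoor and Quinn, by years of continuous service (higher first): Reyes (30 years) before Kapoor (8 years) before Quinn (4 years).
Among Romero and Nakamura, by years of continuous service (higher first): Romero (33 years) before Nakamura (8 years).
Full order: Castillo, Ibarra, Ruiz, Reyes, Kapoor, Quinn, Romero, Nakamura.

Castillo, Ibarra, Ruiz, Reyes, Kapoor, Quinn, Romero, Nakamura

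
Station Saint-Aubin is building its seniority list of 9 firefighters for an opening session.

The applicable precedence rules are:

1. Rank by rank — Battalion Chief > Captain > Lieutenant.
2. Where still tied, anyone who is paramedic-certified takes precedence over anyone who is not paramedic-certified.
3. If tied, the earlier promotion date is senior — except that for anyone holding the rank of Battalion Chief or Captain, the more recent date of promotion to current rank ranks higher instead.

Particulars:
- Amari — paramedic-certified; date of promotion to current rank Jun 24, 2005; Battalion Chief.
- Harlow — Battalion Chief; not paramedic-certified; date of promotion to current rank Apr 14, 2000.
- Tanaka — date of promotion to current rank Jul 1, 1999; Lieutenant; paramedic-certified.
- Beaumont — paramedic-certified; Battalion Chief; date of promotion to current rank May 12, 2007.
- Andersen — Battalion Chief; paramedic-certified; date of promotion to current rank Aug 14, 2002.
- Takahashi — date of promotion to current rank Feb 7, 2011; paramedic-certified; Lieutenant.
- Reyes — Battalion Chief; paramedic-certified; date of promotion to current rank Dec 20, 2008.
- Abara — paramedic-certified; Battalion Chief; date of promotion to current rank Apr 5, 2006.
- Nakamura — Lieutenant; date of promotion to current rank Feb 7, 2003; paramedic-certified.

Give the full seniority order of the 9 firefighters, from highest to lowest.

By rank: Reyes, Beaumont, Abara, Amari, Andersen and Harlow (Battalion Chief); then Tanaka, Nakamura and Takahashi (Lieutenant).
Among Reyes, Beaumont, Abara, Amari, Andersen and Harlow, paramedic-certified before not paramedic-certified: Reyes, Beaumont, Abara, Amari and Andersen (paramedic-certified) before Harlow (not paramedic-certified).
Among Reyes, Beaumont, Abara, Amari and Andersen, by date of promotion to current rank (later first) (reversed rule for this group): Reyes (Dec 20, 2008) before Beaumont (May 12, 2007) before Abara (Apr 5, 2006) before Amari (Jun 24, 2005) before Andersen (Aug 14, 2002).
Tanaka, Nakamura and Takahashi are each paramedic-certified, so the next rule applies.
Among Tanaka, Nakamura and Takahashi, by date of promotion to current rank (earlier first): Tanaka (Jul 1, 1999) before Nakamura (Feb 7, 2003) before Takahashi (Feb 7, 2011).
Full order: Reyes, Beaumont, Abara, Amari, Andersen, Harlow, Tanaka, Nakamura, Takahashi.

Reyes, Beaumont, Abara, Amari, Andersen, Harlow, Tanaka, Nakamura, Takahashi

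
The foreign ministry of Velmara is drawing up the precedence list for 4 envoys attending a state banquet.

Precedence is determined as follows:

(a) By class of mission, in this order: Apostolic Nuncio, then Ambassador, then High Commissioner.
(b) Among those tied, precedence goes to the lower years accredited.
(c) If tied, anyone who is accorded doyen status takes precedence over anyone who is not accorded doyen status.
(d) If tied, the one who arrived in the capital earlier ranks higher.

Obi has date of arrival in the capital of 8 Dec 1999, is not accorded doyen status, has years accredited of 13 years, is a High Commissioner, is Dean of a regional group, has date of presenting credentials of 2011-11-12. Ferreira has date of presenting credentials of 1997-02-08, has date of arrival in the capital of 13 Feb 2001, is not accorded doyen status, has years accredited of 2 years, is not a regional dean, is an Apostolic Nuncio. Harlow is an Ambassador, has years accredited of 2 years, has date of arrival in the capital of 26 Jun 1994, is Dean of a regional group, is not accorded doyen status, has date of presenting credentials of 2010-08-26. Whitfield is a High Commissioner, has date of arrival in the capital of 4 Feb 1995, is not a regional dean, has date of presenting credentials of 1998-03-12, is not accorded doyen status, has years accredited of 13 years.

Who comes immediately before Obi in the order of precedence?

By class of mission: Ferreira (Apostolic Nuncio); then Harlow (Ambassador); then Whitfield and Obi (High Commissioner).
Whitfield and Obi both have years accredited 13 years, so the next rule applies.
Whitfield and Obi are each not accorded doyen status, so the next rule applies.
Among Whitfield and Obi, by date of arrival in the capital (earlier first): Whitfield (4 Feb 1995) before Obi (8 Dec 1999).
Order: Ferreira, Harlow, Whitfield, Obi.

Whitfield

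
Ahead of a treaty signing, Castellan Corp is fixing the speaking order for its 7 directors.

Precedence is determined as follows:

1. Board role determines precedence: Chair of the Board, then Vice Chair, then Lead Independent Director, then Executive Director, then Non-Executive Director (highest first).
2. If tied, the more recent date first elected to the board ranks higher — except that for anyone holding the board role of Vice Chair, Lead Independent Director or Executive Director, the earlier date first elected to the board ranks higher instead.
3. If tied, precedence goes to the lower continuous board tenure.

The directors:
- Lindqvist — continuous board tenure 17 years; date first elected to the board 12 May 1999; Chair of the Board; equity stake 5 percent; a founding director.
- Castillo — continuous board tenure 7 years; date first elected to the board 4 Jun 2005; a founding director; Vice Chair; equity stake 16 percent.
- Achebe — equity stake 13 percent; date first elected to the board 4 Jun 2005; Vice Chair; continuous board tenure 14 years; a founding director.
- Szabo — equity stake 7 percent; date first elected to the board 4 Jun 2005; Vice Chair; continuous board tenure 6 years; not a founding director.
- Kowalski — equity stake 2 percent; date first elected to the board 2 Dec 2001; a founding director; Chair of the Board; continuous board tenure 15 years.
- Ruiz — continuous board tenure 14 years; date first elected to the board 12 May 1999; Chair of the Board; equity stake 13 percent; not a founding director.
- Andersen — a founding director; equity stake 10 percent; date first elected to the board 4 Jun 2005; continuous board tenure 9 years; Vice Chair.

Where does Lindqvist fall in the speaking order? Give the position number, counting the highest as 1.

3

By board role: Kowalski, Ruiz and Lindqvist (Chair of the Board); then Szabo, Castillo, Andersen and Achebe (Vice Chair).
Among Kowalski, Ruiz and Lindqvist, by date first elected to the board (later first): Kowalski (2 Dec 2001) before Ruiz and Lindqvist (12 May 1999).
Among Ruiz and Lindqvist, by continuous board tenure (lower first): Ruiz (14 years) before Lindqvist (17 years).
Szabo, Castillo, Andersen and Achebe all have date first elected to the board 4 Jun 2005, so the next rule applies.
Among Szabo, Castillo, Andersen and Achebe, by continuous board tenure (lower first): Szabo (6 years) before Castillo (7 years) before Andersen (9 years) before Achebe (14 years).
Order: Kowalski, Ruiz, Lindqvist, Szabo, Castillo, Andersen, Achebe. So position 3.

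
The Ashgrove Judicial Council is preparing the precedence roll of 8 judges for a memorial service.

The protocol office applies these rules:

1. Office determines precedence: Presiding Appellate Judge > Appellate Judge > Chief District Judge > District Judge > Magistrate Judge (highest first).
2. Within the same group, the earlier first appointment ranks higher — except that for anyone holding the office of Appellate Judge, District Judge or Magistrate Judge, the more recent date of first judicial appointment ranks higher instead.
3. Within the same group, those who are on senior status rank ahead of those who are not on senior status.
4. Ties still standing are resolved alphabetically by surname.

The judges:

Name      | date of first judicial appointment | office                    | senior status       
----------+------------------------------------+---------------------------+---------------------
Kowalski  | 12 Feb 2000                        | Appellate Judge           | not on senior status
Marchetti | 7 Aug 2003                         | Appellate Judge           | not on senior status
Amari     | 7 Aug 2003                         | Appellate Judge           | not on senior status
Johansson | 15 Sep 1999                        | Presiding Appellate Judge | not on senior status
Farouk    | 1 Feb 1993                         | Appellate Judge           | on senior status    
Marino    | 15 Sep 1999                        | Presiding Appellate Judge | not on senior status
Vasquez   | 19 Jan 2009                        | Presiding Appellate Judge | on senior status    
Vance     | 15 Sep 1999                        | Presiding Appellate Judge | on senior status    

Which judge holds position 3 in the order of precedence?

By office: Vance, Johansson, Marino and Vasquez (Presiding Appellate Judge); then Amari, Marchetti, Kowalski and Farouk (Appellate Judge).
Among Vance, Johansson, Marino and Vasquez, by date of first judicial appointment (earlier first): Vance, Johansson and Marino (15 Sep 1999) before Vasquez (19 Jan 2009).
Among Vance, Johansson and Marino, on senior status before not on senior status: Vance (on senior status) before Johansson and Marino (not on senior status).
Among Johansson and Marino, alphabetically by surname: Johansson before Marino.
Among Amari, Marchetti, Kowalski and Farouk, by date of first judicial appointment (later first) (reversed rule for this group): Amari and Marchetti (7 Aug 2003) before Kowalski (12 Feb 2000) before Farouk (1 Feb 1993).
Amari and Marchetti are each not on senior status, so the next rule applies.
Among Amari and Marchetti, alphabetically by surname: Amari before Marchetti.
Order: Vance, Johansson, Marino, Vasquez, Amari, Marchetti, Kowalski, Farouk.

Marino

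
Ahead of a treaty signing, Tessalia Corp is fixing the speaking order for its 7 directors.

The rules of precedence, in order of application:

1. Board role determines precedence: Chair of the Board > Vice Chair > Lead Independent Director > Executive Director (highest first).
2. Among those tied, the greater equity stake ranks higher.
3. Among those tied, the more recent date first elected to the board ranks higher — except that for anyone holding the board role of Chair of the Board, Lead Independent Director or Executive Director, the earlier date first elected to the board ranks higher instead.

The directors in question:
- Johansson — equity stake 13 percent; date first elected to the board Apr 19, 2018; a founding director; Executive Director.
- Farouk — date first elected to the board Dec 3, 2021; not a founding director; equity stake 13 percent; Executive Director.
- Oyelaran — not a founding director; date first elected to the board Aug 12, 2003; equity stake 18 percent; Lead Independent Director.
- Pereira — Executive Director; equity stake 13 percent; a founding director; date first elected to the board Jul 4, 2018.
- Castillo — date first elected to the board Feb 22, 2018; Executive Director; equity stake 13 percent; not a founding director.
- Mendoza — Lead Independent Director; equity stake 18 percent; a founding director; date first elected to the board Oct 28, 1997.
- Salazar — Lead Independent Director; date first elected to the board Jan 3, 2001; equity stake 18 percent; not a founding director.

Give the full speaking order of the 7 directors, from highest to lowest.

Mendoza, Salazar, Oyelaran, Castillo, Johansson, Pereira, Farouk

By board role: Mendoza, Salazar and Oyelaran (Lead Independent Director); then Castillo, Johansson, Pereira and Farouk (Executive Director).
Mendoza, Salazar and Oyelaran all have equity stake 18 percent, so the next rule applies.
Among Mendoza, Salazar and Oyelaran, by date first elected to the board (earlier first) (reversed rule for this group): Mendoza (Oct 28, 1997) before Salazar (Jan 3, 2001) before Oyelaran (Aug 12, 2003).
Castillo, Johansson, Pereira and Farouk all have equity stake 13 percent, so the next rule applies.
Among Castillo, Johansson, Pereira and Farouk, by date first elected to the board (earlier first) (reversed rule for this group): Castillo (Feb 22, 2018) before Johansson (Apr 19, 2018) before Pereira (Jul 4, 2018) before Farouk (Dec 3, 2021).
Full order: Mendoza, Salazar, Oyelaran, Castillo, Johansson, Pereira, Farouk.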